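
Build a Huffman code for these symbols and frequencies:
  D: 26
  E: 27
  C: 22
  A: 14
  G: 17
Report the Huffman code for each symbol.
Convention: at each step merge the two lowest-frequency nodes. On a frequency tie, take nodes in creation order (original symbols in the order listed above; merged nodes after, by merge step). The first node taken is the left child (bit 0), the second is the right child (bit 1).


Huffman tree construction:
Step 1: Merge A(14) + G(17) = 31
Step 2: Merge C(22) + D(26) = 48
Step 3: Merge E(27) + (A+G)(31) = 58
Step 4: Merge (C+D)(48) + (E+(A+G))(58) = 106
Read each symbol's code off the tree from the root (left child = 0, right child = 1).

Codes:
  D: 01 (length 2)
  E: 10 (length 2)
  C: 00 (length 2)
  A: 110 (length 3)
  G: 111 (length 3)
Average code length: 243/106 = 2.2925 bits/symbol


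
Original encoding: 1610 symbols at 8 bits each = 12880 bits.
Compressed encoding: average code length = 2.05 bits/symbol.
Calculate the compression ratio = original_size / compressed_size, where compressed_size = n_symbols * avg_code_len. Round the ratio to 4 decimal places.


original_size = n_symbols * orig_bits = 1610 * 8 = 12880 bits
compressed_size = n_symbols * avg_code_len = 1610 * 2.05 = 3300.5 bits
ratio = original_size / compressed_size = 12880 / 3300.5 = 3.9024

Compression ratio = 3.9024


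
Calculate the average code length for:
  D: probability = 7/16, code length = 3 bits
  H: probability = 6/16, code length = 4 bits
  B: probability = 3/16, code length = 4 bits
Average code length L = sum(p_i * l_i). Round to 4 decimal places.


Weighted contributions p_i * l_i:
  D: (7/16) * 3 = 21/16
  H: (6/16) * 4 = 24/16
  B: (3/16) * 4 = 12/16
Sum = (21 + 24 + 12)/16 = 57/16

L = 57/16 = 3.5625 bits/symbol


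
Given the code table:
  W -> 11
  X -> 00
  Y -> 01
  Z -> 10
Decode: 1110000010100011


Decoding:
11 -> W
10 -> Z
00 -> X
00 -> X
10 -> Z
10 -> Z
00 -> X
11 -> W


Result: WZXXZZXW


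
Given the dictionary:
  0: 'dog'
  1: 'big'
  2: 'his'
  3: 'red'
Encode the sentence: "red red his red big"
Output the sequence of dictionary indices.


Look up each word in the dictionary:
  'red' -> 3
  'red' -> 3
  'his' -> 2
  'red' -> 3
  'big' -> 1

Encoded: [3, 3, 2, 3, 1]


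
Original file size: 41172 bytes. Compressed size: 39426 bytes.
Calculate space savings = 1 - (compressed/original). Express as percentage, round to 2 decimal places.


ratio = compressed/original = 39426/41172 = 0.957593
savings = 1 - ratio = 1 - 0.957593 = 0.042407
as a percentage: 0.042407 * 100 = 4.24%

Space savings = 1 - 39426/41172 = 4.24%


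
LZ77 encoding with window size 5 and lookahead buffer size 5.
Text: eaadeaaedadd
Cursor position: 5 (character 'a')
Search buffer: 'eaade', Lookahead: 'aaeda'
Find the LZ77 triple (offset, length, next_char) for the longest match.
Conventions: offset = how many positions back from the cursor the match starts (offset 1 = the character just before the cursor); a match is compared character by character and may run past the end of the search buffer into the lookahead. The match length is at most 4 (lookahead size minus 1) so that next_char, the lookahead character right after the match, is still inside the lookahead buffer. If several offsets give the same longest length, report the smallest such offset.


Try each offset into the search buffer:
  offset=1 (pos 4, char 'e'): match length 0
  offset=2 (pos 3, char 'd'): match length 0
  offset=3 (pos 2, char 'a'): match length 1
  offset=4 (pos 1, char 'a'): match length 2
  offset=5 (pos 0, char 'e'): match length 0
Longest match has length 2 at offset 4.
next_char = character at position 5 + 2 = 7 -> 'e'

Best match: offset=4, length=2 (matching 'aa' starting at position 1)
LZ77 triple: (4, 2, 'e')


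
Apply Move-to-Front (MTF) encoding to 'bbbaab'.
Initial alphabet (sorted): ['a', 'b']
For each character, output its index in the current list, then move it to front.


MTF encoding:
'b': index 1 in ['a', 'b'] -> ['b', 'a']
'b': index 0 in ['b', 'a'] -> ['b', 'a']
'b': index 0 in ['b', 'a'] -> ['b', 'a']
'a': index 1 in ['b', 'a'] -> ['a', 'b']
'a': index 0 in ['a', 'b'] -> ['a', 'b']
'b': index 1 in ['a', 'b'] -> ['b', 'a']


Output: [1, 0, 0, 1, 0, 1]


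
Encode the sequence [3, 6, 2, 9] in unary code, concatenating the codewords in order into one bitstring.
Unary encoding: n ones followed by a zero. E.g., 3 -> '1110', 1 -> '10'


Encode each number as n ones followed by a terminating 0:
  3 -> 1110 (4 bits)
  6 -> 1111110 (7 bits)
  2 -> 110 (3 bits)
  9 -> 1111111110 (10 bits)
Total length = 4 + 7 + 3 + 10 = 24 bits.

Unary([3, 6, 2, 9]) = 111011111101101111111110 (24 bits)


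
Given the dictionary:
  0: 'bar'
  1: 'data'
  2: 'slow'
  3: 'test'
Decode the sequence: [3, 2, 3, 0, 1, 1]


Look up each index in the dictionary:
  3 -> 'test'
  2 -> 'slow'
  3 -> 'test'
  0 -> 'bar'
  1 -> 'data'
  1 -> 'data'

Decoded: "test slow test bar data data"


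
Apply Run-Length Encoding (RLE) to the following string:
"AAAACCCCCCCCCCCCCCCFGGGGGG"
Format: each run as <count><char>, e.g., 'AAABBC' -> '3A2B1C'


Scanning runs left to right:
  i=0: run of 'A' x 4 -> '4A'
  i=4: run of 'C' x 15 -> '15C'
  i=19: run of 'F' x 1 -> '1F'
  i=20: run of 'G' x 6 -> '6G'

RLE = 4A15C1F6G


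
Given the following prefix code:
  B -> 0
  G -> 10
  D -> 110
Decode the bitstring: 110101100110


Decoding step by step:
Bits 110 -> D
Bits 10 -> G
Bits 110 -> D
Bits 0 -> B
Bits 110 -> D


Decoded message: DGDBD


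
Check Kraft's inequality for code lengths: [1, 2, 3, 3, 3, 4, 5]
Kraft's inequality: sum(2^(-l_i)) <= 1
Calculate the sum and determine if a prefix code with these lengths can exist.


Sum = 2^(-1) + 2^(-2) + 2^(-3) + 2^(-3) + 2^(-3) + 2^(-4) + 2^(-5)
    = 0.5 + 0.25 + 0.125 + 0.125 + 0.125 + 0.0625 + 0.03125
    = 39/32 = 1.21875
Since 1.21875 > 1, Kraft's inequality is NOT satisfied.
A prefix code with these lengths CANNOT exist.

Kraft sum = 1.21875. Not satisfied.


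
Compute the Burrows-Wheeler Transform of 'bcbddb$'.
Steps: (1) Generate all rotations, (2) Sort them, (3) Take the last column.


Rotations (sorted):
  0: $bcbddb -> last char: b
  1: b$bcbdd -> last char: d
  2: bcbddb$ -> last char: $
  3: bddb$bc -> last char: c
  4: cbddb$b -> last char: b
  5: db$bcbd -> last char: d
  6: ddb$bcb -> last char: b


BWT = bd$cbdb


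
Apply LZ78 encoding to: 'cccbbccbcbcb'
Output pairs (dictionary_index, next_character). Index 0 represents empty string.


LZ78 encoding steps:
Dictionary: {0: ''}
Step 1: w='' (idx 0), next='c' -> output (0, 'c'), add 'c' as idx 1
Step 2: w='c' (idx 1), next='c' -> output (1, 'c'), add 'cc' as idx 2
Step 3: w='' (idx 0), next='b' -> output (0, 'b'), add 'b' as idx 3
Step 4: w='b' (idx 3), next='c' -> output (3, 'c'), add 'bc' as idx 4
Step 5: w='c' (idx 1), next='b' -> output (1, 'b'), add 'cb' as idx 5
Step 6: w='cb' (idx 5), next='c' -> output (5, 'c'), add 'cbc' as idx 6
Step 7: w='b' (idx 3), end of input -> output (3, '')


Encoded: [(0, 'c'), (1, 'c'), (0, 'b'), (3, 'c'), (1, 'b'), (5, 'c'), (3, '')]


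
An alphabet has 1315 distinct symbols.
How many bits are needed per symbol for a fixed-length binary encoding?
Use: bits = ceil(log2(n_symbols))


log2(1315) = 10.3608
Bracket: 2^10 = 1024 < 1315 <= 2^11 = 2048
So ceil(log2(1315)) = 11

bits = ceil(log2(1315)) = ceil(10.3608) = 11 bits


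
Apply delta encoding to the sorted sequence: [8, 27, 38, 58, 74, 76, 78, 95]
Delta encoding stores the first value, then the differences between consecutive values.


First value: 8
Deltas:
  27 - 8 = 19
  38 - 27 = 11
  58 - 38 = 20
  74 - 58 = 16
  76 - 74 = 2
  78 - 76 = 2
  95 - 78 = 17


Delta encoded: [8, 19, 11, 20, 16, 2, 2, 17]


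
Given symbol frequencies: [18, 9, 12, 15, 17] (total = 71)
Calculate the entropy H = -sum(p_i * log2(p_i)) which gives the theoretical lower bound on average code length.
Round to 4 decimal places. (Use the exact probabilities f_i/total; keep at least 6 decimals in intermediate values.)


Per-symbol terms -p_i * log2(p_i) with p_i = f_i/71:
  p = 18/71 = 0.253521: log2(p) = -1.979822, -p*log2(p) = 0.501927
  p = 9/71 = 0.126761: log2(p) = -2.979822, -p*log2(p) = 0.377724
  p = 12/71 = 0.169014: log2(p) = -2.564785, -p*log2(p) = 0.433485
  p = 15/71 = 0.211268: log2(p) = -2.242857, -p*log2(p) = 0.473843
  p = 17/71 = 0.239437: log2(p) = -2.062284, -p*log2(p) = 0.493786
H = 0.501927 + 0.377724 + 0.433485 + 0.473843 + 0.493786 = 2.280765

H = 2.2808 bits/symbol


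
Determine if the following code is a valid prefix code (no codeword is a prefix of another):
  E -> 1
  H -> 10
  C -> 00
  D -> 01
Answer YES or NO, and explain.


Checking each pair (does one codeword prefix another?):
  E='1' vs H='10': prefix -- VIOLATION

NO -- this is NOT a valid prefix code. E (1) is a prefix of H (10).


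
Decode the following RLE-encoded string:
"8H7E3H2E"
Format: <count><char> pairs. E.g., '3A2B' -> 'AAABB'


Expanding each <count><char> pair:
  8H -> 'HHHHHHHH'
  7E -> 'EEEEEEE'
  3H -> 'HHH'
  2E -> 'EE'

Decoded = HHHHHHHHEEEEEEEHHHEE


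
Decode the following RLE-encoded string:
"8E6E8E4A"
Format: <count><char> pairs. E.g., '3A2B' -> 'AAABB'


Expanding each <count><char> pair:
  8E -> 'EEEEEEEE'
  6E -> 'EEEEEE'
  8E -> 'EEEEEEEE'
  4A -> 'AAAA'

Decoded = EEEEEEEEEEEEEEEEEEEEEEAAAA


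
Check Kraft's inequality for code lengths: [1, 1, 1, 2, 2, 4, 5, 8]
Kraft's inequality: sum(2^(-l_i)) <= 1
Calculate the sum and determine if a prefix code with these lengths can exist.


Sum = 2^(-1) + 2^(-1) + 2^(-1) + 2^(-2) + 2^(-2) + 2^(-4) + 2^(-5) + 2^(-8)
    = 0.5 + 0.5 + 0.5 + 0.25 + 0.25 + 0.0625 + 0.03125 + 0.00390625
    = 537/256 = 2.09765625
Since 2.09765625 > 1, Kraft's inequality is NOT satisfied.
A prefix code with these lengths CANNOT exist.

Kraft sum = 2.09765625. Not satisfied.


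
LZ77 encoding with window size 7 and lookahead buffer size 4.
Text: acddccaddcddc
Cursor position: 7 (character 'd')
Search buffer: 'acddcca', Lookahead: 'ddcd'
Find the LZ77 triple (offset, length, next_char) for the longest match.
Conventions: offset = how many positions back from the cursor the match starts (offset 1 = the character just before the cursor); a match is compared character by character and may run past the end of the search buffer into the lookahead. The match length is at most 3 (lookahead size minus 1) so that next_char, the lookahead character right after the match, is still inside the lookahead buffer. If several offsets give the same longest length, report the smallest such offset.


Try each offset into the search buffer:
  offset=1 (pos 6, char 'a'): match length 0
  offset=2 (pos 5, char 'c'): match length 0
  offset=3 (pos 4, char 'c'): match length 0
  offset=4 (pos 3, char 'd'): match length 1
  offset=5 (pos 2, char 'd'): match length 3
  offset=6 (pos 1, char 'c'): match length 0
  offset=7 (pos 0, char 'a'): match length 0
Longest match has length 3 at offset 5.
next_char = character at position 7 + 3 = 10 -> 'd'

Best match: offset=5, length=3 (matching 'ddc' starting at position 2)
LZ77 triple: (5, 3, 'd')


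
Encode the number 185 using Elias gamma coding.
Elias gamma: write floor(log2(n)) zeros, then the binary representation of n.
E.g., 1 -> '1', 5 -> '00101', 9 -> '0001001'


num_bits = floor(log2(185)) + 1 = 8
leading_zeros = num_bits - 1 = 7
binary(185) = 10111001

Elias gamma(185) = '0000000' + '10111001' = 000000010111001 (15 bits)


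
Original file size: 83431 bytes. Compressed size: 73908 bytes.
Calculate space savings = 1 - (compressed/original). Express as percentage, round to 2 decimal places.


ratio = compressed/original = 73908/83431 = 0.885858
savings = 1 - ratio = 1 - 0.885858 = 0.114142
as a percentage: 0.114142 * 100 = 11.41%

Space savings = 1 - 73908/83431 = 11.41%


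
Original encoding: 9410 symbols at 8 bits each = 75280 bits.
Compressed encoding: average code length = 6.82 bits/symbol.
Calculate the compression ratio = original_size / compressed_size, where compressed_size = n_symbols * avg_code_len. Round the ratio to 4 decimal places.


original_size = n_symbols * orig_bits = 9410 * 8 = 75280 bits
compressed_size = n_symbols * avg_code_len = 9410 * 6.82 = 64176.2 bits
ratio = original_size / compressed_size = 75280 / 64176.2 = 1.173

Compression ratio = 1.173


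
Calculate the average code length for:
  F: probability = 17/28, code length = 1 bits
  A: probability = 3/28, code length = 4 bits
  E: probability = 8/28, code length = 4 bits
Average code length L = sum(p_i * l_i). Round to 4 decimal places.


Weighted contributions p_i * l_i:
  F: (17/28) * 1 = 17/28
  A: (3/28) * 4 = 12/28
  E: (8/28) * 4 = 32/28
Sum = (17 + 12 + 32)/28 = 61/28

L = 61/28 = 2.1786 bits/symbol


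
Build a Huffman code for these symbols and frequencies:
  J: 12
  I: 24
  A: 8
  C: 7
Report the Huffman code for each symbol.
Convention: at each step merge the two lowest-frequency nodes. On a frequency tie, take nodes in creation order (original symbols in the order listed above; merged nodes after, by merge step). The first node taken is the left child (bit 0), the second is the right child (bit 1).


Huffman tree construction:
Step 1: Merge C(7) + A(8) = 15
Step 2: Merge J(12) + (C+A)(15) = 27
Step 3: Merge I(24) + (J+(C+A))(27) = 51
Read each symbol's code off the tree from the root (left child = 0, right child = 1).

Codes:
  J: 10 (length 2)
  I: 0 (length 1)
  A: 111 (length 3)
  C: 110 (length 3)
Average code length: 93/51 = 1.8235 bits/symbol


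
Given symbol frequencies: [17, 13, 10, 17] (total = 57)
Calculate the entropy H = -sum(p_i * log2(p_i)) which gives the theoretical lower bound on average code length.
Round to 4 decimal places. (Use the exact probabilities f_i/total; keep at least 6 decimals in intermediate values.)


Per-symbol terms -p_i * log2(p_i) with p_i = f_i/57:
  p = 17/57 = 0.298246: log2(p) = -1.745427, -p*log2(p) = 0.520566
  p = 13/57 = 0.228070: log2(p) = -2.132450, -p*log2(p) = 0.486348
  p = 10/57 = 0.175439: log2(p) = -2.510962, -p*log2(p) = 0.440520
  p = 17/57 = 0.298246: log2(p) = -1.745427, -p*log2(p) = 0.520566
H = 0.520566 + 0.486348 + 0.440520 + 0.520566 = 1.968000

H = 1.968 bits/symbol


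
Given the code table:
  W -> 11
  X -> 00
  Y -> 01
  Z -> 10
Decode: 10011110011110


Decoding:
10 -> Z
01 -> Y
11 -> W
10 -> Z
01 -> Y
11 -> W
10 -> Z


Result: ZYWZYWZ


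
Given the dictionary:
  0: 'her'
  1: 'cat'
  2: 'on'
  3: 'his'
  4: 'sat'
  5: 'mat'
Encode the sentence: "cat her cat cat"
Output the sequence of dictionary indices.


Look up each word in the dictionary:
  'cat' -> 1
  'her' -> 0
  'cat' -> 1
  'cat' -> 1

Encoded: [1, 0, 1, 1]


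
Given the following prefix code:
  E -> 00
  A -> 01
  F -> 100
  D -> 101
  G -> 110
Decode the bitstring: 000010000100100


Decoding step by step:
Bits 00 -> E
Bits 00 -> E
Bits 100 -> F
Bits 00 -> E
Bits 100 -> F
Bits 100 -> F


Decoded message: EEFEFF


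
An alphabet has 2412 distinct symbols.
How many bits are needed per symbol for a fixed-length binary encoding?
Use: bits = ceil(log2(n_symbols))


log2(2412) = 11.236
Bracket: 2^11 = 2048 < 2412 <= 2^12 = 4096
So ceil(log2(2412)) = 12

bits = ceil(log2(2412)) = ceil(11.236) = 12 bits


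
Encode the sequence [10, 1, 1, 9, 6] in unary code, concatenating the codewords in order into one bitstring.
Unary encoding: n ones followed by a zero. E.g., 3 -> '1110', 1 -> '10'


Encode each number as n ones followed by a terminating 0:
  10 -> 11111111110 (11 bits)
  1 -> 10 (2 bits)
  1 -> 10 (2 bits)
  9 -> 1111111110 (10 bits)
  6 -> 1111110 (7 bits)
Total length = 11 + 2 + 2 + 10 + 7 = 32 bits.

Unary([10, 1, 1, 9, 6]) = 11111111110101011111111101111110 (32 bits)


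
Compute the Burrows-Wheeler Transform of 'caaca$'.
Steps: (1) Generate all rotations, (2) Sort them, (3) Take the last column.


Rotations (sorted):
  0: $caaca -> last char: a
  1: a$caac -> last char: c
  2: aaca$c -> last char: c
  3: aca$ca -> last char: a
  4: ca$caa -> last char: a
  5: caaca$ -> last char: $


BWT = accaa$


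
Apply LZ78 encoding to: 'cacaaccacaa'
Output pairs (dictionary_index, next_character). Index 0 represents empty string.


LZ78 encoding steps:
Dictionary: {0: ''}
Step 1: w='' (idx 0), next='c' -> output (0, 'c'), add 'c' as idx 1
Step 2: w='' (idx 0), next='a' -> output (0, 'a'), add 'a' as idx 2
Step 3: w='c' (idx 1), next='a' -> output (1, 'a'), add 'ca' as idx 3
Step 4: w='a' (idx 2), next='c' -> output (2, 'c'), add 'ac' as idx 4
Step 5: w='ca' (idx 3), next='c' -> output (3, 'c'), add 'cac' as idx 5
Step 6: w='a' (idx 2), next='a' -> output (2, 'a'), add 'aa' as idx 6


Encoded: [(0, 'c'), (0, 'a'), (1, 'a'), (2, 'c'), (3, 'c'), (2, 'a')]


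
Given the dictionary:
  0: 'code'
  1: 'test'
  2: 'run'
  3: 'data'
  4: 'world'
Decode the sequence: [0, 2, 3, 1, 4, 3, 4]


Look up each index in the dictionary:
  0 -> 'code'
  2 -> 'run'
  3 -> 'data'
  1 -> 'test'
  4 -> 'world'
  3 -> 'data'
  4 -> 'world'

Decoded: "code run data test world data world"


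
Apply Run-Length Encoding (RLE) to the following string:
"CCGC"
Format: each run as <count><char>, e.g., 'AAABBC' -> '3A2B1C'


Scanning runs left to right:
  i=0: run of 'C' x 2 -> '2C'
  i=2: run of 'G' x 1 -> '1G'
  i=3: run of 'C' x 1 -> '1C'

RLE = 2C1G1C


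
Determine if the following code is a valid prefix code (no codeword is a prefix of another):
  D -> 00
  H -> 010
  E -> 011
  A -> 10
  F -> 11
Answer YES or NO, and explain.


Checking each pair (does one codeword prefix another?):
  D='00' vs H='010': no prefix
  D='00' vs E='011': no prefix
  D='00' vs A='10': no prefix
  D='00' vs F='11': no prefix
  H='010' vs D='00': no prefix
  H='010' vs E='011': no prefix
  H='010' vs A='10': no prefix
  H='010' vs F='11': no prefix
  E='011' vs D='00': no prefix
  E='011' vs H='010': no prefix
  E='011' vs A='10': no prefix
  E='011' vs F='11': no prefix
  A='10' vs D='00': no prefix
  A='10' vs H='010': no prefix
  A='10' vs E='011': no prefix
  A='10' vs F='11': no prefix
  F='11' vs D='00': no prefix
  F='11' vs H='010': no prefix
  F='11' vs E='011': no prefix
  F='11' vs A='10': no prefix
No violation found over all pairs.

YES -- this is a valid prefix code. No codeword is a prefix of any other codeword.


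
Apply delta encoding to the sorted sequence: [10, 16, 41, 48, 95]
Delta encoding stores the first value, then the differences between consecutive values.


First value: 10
Deltas:
  16 - 10 = 6
  41 - 16 = 25
  48 - 41 = 7
  95 - 48 = 47


Delta encoded: [10, 6, 25, 7, 47]


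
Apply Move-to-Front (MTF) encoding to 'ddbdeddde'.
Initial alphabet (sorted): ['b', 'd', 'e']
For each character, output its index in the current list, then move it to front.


MTF encoding:
'd': index 1 in ['b', 'd', 'e'] -> ['d', 'b', 'e']
'd': index 0 in ['d', 'b', 'e'] -> ['d', 'b', 'e']
'b': index 1 in ['d', 'b', 'e'] -> ['b', 'd', 'e']
'd': index 1 in ['b', 'd', 'e'] -> ['d', 'b', 'e']
'e': index 2 in ['d', 'b', 'e'] -> ['e', 'd', 'b']
'd': index 1 in ['e', 'd', 'b'] -> ['d', 'e', 'b']
'd': index 0 in ['d', 'e', 'b'] -> ['d', 'e', 'b']
'd': index 0 in ['d', 'e', 'b'] -> ['d', 'e', 'b']
'e': index 1 in ['d', 'e', 'b'] -> ['e', 'd', 'b']


Output: [1, 0, 1, 1, 2, 1, 0, 0, 1]


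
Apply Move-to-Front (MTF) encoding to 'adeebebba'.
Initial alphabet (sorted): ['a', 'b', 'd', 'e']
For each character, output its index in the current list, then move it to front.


MTF encoding:
'a': index 0 in ['a', 'b', 'd', 'e'] -> ['a', 'b', 'd', 'e']
'd': index 2 in ['a', 'b', 'd', 'e'] -> ['d', 'a', 'b', 'e']
'e': index 3 in ['d', 'a', 'b', 'e'] -> ['e', 'd', 'a', 'b']
'e': index 0 in ['e', 'd', 'a', 'b'] -> ['e', 'd', 'a', 'b']
'b': index 3 in ['e', 'd', 'a', 'b'] -> ['b', 'e', 'd', 'a']
'e': index 1 in ['b', 'e', 'd', 'a'] -> ['e', 'b', 'd', 'a']
'b': index 1 in ['e', 'b', 'd', 'a'] -> ['b', 'e', 'd', 'a']
'b': index 0 in ['b', 'e', 'd', 'a'] -> ['b', 'e', 'd', 'a']
'a': index 3 in ['b', 'e', 'd', 'a'] -> ['a', 'b', 'e', 'd']


Output: [0, 2, 3, 0, 3, 1, 1, 0, 3]


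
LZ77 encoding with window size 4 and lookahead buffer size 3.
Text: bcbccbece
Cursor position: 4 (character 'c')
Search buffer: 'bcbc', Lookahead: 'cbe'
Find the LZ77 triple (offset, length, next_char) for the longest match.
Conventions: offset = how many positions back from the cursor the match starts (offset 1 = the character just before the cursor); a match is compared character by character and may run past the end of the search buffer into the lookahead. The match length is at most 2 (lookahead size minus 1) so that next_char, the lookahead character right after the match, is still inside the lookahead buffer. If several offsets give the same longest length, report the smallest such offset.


Try each offset into the search buffer:
  offset=1 (pos 3, char 'c'): match length 1
  offset=2 (pos 2, char 'b'): match length 0
  offset=3 (pos 1, char 'c'): match length 2
  offset=4 (pos 0, char 'b'): match length 0
Longest match has length 2 at offset 3.
next_char = character at position 4 + 2 = 6 -> 'e'

Best match: offset=3, length=2 (matching 'cb' starting at position 1)
LZ77 triple: (3, 2, 'e')


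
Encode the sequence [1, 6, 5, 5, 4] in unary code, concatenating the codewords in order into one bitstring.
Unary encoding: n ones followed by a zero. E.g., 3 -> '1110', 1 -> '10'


Encode each number as n ones followed by a terminating 0:
  1 -> 10 (2 bits)
  6 -> 1111110 (7 bits)
  5 -> 111110 (6 bits)
  5 -> 111110 (6 bits)
  4 -> 11110 (5 bits)
Total length = 2 + 7 + 6 + 6 + 5 = 26 bits.

Unary([1, 6, 5, 5, 4]) = 10111111011111011111011110 (26 bits)


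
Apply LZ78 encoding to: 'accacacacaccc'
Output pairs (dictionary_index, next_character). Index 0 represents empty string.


LZ78 encoding steps:
Dictionary: {0: ''}
Step 1: w='' (idx 0), next='a' -> output (0, 'a'), add 'a' as idx 1
Step 2: w='' (idx 0), next='c' -> output (0, 'c'), add 'c' as idx 2
Step 3: w='c' (idx 2), next='a' -> output (2, 'a'), add 'ca' as idx 3
Step 4: w='ca' (idx 3), next='c' -> output (3, 'c'), add 'cac' as idx 4
Step 5: w='a' (idx 1), next='c' -> output (1, 'c'), add 'ac' as idx 5
Step 6: w='ac' (idx 5), next='c' -> output (5, 'c'), add 'acc' as idx 6
Step 7: w='c' (idx 2), end of input -> output (2, '')


Encoded: [(0, 'a'), (0, 'c'), (2, 'a'), (3, 'c'), (1, 'c'), (5, 'c'), (2, '')]


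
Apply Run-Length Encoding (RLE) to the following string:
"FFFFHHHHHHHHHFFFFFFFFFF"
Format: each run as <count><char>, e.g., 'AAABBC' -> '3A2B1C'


Scanning runs left to right:
  i=0: run of 'F' x 4 -> '4F'
  i=4: run of 'H' x 9 -> '9H'
  i=13: run of 'F' x 10 -> '10F'

RLE = 4F9H10F


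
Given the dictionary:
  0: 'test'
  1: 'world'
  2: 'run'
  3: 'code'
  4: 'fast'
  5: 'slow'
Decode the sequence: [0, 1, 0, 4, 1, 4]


Look up each index in the dictionary:
  0 -> 'test'
  1 -> 'world'
  0 -> 'test'
  4 -> 'fast'
  1 -> 'world'
  4 -> 'fast'

Decoded: "test world test fast world fast"


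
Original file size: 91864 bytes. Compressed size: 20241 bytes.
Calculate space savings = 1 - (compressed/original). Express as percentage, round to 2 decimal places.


ratio = compressed/original = 20241/91864 = 0.220337
savings = 1 - ratio = 1 - 0.220337 = 0.779663
as a percentage: 0.779663 * 100 = 77.97%

Space savings = 1 - 20241/91864 = 77.97%


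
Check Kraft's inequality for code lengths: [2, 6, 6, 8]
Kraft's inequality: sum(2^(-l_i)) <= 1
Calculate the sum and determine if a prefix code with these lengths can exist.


Sum = 2^(-2) + 2^(-6) + 2^(-6) + 2^(-8)
    = 0.25 + 0.015625 + 0.015625 + 0.00390625
    = 73/256 = 0.28515625
Since 0.28515625 <= 1, Kraft's inequality IS satisfied.
A prefix code with these lengths CAN exist.

Kraft sum = 0.28515625. Satisfied.


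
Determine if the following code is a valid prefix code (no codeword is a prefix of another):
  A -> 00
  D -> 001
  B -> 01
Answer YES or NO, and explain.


Checking each pair (does one codeword prefix another?):
  A='00' vs D='001': prefix -- VIOLATION

NO -- this is NOT a valid prefix code. A (00) is a prefix of D (001).


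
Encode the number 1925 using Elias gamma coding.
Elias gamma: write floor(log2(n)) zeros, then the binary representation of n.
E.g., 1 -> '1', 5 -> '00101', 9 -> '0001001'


num_bits = floor(log2(1925)) + 1 = 11
leading_zeros = num_bits - 1 = 10
binary(1925) = 11110000101

Elias gamma(1925) = '0000000000' + '11110000101' = 000000000011110000101 (21 bits)


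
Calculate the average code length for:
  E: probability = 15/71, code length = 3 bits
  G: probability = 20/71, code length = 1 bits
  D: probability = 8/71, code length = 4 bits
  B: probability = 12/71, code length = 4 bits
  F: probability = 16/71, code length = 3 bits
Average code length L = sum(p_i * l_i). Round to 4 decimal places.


Weighted contributions p_i * l_i:
  E: (15/71) * 3 = 45/71
  G: (20/71) * 1 = 20/71
  D: (8/71) * 4 = 32/71
  B: (12/71) * 4 = 48/71
  F: (16/71) * 3 = 48/71
Sum = (45 + 20 + 32 + 48 + 48)/71 = 193/71

L = 193/71 = 2.7183 bits/symbol


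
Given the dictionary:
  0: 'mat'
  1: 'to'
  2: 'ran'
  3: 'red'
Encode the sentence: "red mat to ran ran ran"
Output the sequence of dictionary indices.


Look up each word in the dictionary:
  'red' -> 3
  'mat' -> 0
  'to' -> 1
  'ran' -> 2
  'ran' -> 2
  'ran' -> 2

Encoded: [3, 0, 1, 2, 2, 2]


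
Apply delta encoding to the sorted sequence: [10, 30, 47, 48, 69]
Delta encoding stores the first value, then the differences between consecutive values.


First value: 10
Deltas:
  30 - 10 = 20
  47 - 30 = 17
  48 - 47 = 1
  69 - 48 = 21


Delta encoded: [10, 20, 17, 1, 21]


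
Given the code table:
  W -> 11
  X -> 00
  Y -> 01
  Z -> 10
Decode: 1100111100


Decoding:
11 -> W
00 -> X
11 -> W
11 -> W
00 -> X


Result: WXWWX


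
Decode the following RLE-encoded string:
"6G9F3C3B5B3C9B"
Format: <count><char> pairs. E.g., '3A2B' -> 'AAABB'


Expanding each <count><char> pair:
  6G -> 'GGGGGG'
  9F -> 'FFFFFFFFF'
  3C -> 'CCC'
  3B -> 'BBB'
  5B -> 'BBBBB'
  3C -> 'CCC'
  9B -> 'BBBBBBBBB'

Decoded = GGGGGGFFFFFFFFFCCCBBBBBBBBCCCBBBBBBBBB


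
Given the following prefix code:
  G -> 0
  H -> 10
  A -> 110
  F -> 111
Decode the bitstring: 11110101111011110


Decoding step by step:
Bits 111 -> F
Bits 10 -> H
Bits 10 -> H
Bits 111 -> F
Bits 10 -> H
Bits 111 -> F
Bits 10 -> H


Decoded message: FHHFHFH


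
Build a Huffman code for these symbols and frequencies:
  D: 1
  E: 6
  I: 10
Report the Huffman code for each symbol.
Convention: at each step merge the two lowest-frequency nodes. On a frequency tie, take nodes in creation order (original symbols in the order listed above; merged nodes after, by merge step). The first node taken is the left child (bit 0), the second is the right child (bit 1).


Huffman tree construction:
Step 1: Merge D(1) + E(6) = 7
Step 2: Merge (D+E)(7) + I(10) = 17
Read each symbol's code off the tree from the root (left child = 0, right child = 1).

Codes:
  D: 00 (length 2)
  E: 01 (length 2)
  I: 1 (length 1)
Average code length: 24/17 = 1.4118 bits/symbol


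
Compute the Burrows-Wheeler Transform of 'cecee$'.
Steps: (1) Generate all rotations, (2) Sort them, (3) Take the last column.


Rotations (sorted):
  0: $cecee -> last char: e
  1: cecee$ -> last char: $
  2: cee$ce -> last char: e
  3: e$cece -> last char: e
  4: ecee$c -> last char: c
  5: ee$cec -> last char: c


BWT = e$eecc


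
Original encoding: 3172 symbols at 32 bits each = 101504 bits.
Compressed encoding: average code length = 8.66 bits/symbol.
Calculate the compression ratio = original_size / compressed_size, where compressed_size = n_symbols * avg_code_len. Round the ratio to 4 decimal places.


original_size = n_symbols * orig_bits = 3172 * 32 = 101504 bits
compressed_size = n_symbols * avg_code_len = 3172 * 8.66 = 27469.52 bits
ratio = original_size / compressed_size = 101504 / 27469.52 = 3.6952

Compression ratio = 3.6952


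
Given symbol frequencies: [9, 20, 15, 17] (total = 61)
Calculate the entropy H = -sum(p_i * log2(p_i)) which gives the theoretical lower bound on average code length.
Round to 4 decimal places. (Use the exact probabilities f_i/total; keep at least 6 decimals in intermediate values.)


Per-symbol terms -p_i * log2(p_i) with p_i = f_i/61:
  p = 9/61 = 0.147541: log2(p) = -2.760812, -p*log2(p) = 0.407333
  p = 20/61 = 0.327869: log2(p) = -1.608809, -p*log2(p) = 0.527478
  p = 15/61 = 0.245902: log2(p) = -2.023847, -p*log2(p) = 0.497667
  p = 17/61 = 0.278689: log2(p) = -1.843274, -p*log2(p) = 0.513699
H = 0.407333 + 0.527478 + 0.497667 + 0.513699 = 1.946177

H = 1.9462 bits/symbol


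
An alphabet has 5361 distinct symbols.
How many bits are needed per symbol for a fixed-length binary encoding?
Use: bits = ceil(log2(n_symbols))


log2(5361) = 12.3883
Bracket: 2^12 = 4096 < 5361 <= 2^13 = 8192
So ceil(log2(5361)) = 13

bits = ceil(log2(5361)) = ceil(12.3883) = 13 bits


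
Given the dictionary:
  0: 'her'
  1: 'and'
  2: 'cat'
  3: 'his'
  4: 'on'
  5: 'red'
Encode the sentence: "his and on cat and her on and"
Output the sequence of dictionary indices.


Look up each word in the dictionary:
  'his' -> 3
  'and' -> 1
  'on' -> 4
  'cat' -> 2
  'and' -> 1
  'her' -> 0
  'on' -> 4
  'and' -> 1

Encoded: [3, 1, 4, 2, 1, 0, 4, 1]


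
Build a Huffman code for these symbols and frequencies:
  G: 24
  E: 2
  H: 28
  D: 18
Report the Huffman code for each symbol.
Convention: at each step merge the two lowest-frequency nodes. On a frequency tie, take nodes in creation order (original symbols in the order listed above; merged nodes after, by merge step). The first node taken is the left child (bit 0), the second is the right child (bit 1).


Huffman tree construction:
Step 1: Merge E(2) + D(18) = 20
Step 2: Merge (E+D)(20) + G(24) = 44
Step 3: Merge H(28) + ((E+D)+G)(44) = 72
Read each symbol's code off the tree from the root (left child = 0, right child = 1).

Codes:
  G: 11 (length 2)
  E: 100 (length 3)
  H: 0 (length 1)
  D: 101 (length 3)
Average code length: 136/72 = 1.8889 bits/symbol


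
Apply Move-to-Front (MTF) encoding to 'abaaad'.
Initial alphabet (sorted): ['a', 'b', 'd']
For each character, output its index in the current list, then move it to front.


MTF encoding:
'a': index 0 in ['a', 'b', 'd'] -> ['a', 'b', 'd']
'b': index 1 in ['a', 'b', 'd'] -> ['b', 'a', 'd']
'a': index 1 in ['b', 'a', 'd'] -> ['a', 'b', 'd']
'a': index 0 in ['a', 'b', 'd'] -> ['a', 'b', 'd']
'a': index 0 in ['a', 'b', 'd'] -> ['a', 'b', 'd']
'd': index 2 in ['a', 'b', 'd'] -> ['d', 'a', 'b']


Output: [0, 1, 1, 0, 0, 2]


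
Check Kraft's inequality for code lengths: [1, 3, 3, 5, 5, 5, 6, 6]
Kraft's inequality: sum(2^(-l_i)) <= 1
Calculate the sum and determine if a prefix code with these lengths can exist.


Sum = 2^(-1) + 2^(-3) + 2^(-3) + 2^(-5) + 2^(-5) + 2^(-5) + 2^(-6) + 2^(-6)
    = 0.5 + 0.125 + 0.125 + 0.03125 + 0.03125 + 0.03125 + 0.015625 + 0.015625
    = 56/64 = 0.875
Since 0.875 <= 1, Kraft's inequality IS satisfied.
A prefix code with these lengths CAN exist.

Kraft sum = 0.875. Satisfied.


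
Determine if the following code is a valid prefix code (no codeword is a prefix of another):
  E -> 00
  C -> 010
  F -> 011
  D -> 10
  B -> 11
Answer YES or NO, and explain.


Checking each pair (does one codeword prefix another?):
  E='00' vs C='010': no prefix
  E='00' vs F='011': no prefix
  E='00' vs D='10': no prefix
  E='00' vs B='11': no prefix
  C='010' vs E='00': no prefix
  C='010' vs F='011': no prefix
  C='010' vs D='10': no prefix
  C='010' vs B='11': no prefix
  F='011' vs E='00': no prefix
  F='011' vs C='010': no prefix
  F='011' vs D='10': no prefix
  F='011' vs B='11': no prefix
  D='10' vs E='00': no prefix
  D='10' vs C='010': no prefix
  D='10' vs F='011': no prefix
  D='10' vs B='11': no prefix
  B='11' vs E='00': no prefix
  B='11' vs C='010': no prefix
  B='11' vs F='011': no prefix
  B='11' vs D='10': no prefix
No violation found over all pairs.

YES -- this is a valid prefix code. No codeword is a prefix of any other codeword.


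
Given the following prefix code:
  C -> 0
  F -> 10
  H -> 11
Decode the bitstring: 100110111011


Decoding step by step:
Bits 10 -> F
Bits 0 -> C
Bits 11 -> H
Bits 0 -> C
Bits 11 -> H
Bits 10 -> F
Bits 11 -> H


Decoded message: FCHCHFH


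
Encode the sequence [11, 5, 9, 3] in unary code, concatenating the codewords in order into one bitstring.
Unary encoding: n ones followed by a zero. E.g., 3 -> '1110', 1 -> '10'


Encode each number as n ones followed by a terminating 0:
  11 -> 111111111110 (12 bits)
  5 -> 111110 (6 bits)
  9 -> 1111111110 (10 bits)
  3 -> 1110 (4 bits)
Total length = 12 + 6 + 10 + 4 = 32 bits.

Unary([11, 5, 9, 3]) = 11111111111011111011111111101110 (32 bits)


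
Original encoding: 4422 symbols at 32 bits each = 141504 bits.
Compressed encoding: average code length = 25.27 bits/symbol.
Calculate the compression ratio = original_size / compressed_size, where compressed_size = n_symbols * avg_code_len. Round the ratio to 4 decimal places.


original_size = n_symbols * orig_bits = 4422 * 32 = 141504 bits
compressed_size = n_symbols * avg_code_len = 4422 * 25.27 = 111743.94 bits
ratio = original_size / compressed_size = 141504 / 111743.94 = 1.2663

Compression ratio = 1.2663


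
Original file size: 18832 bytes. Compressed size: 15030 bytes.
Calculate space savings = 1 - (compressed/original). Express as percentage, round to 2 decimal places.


ratio = compressed/original = 15030/18832 = 0.79811
savings = 1 - ratio = 1 - 0.79811 = 0.20189
as a percentage: 0.20189 * 100 = 20.19%

Space savings = 1 - 15030/18832 = 20.19%


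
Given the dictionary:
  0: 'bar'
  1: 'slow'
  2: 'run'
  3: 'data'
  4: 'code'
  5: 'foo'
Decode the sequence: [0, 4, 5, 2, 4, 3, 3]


Look up each index in the dictionary:
  0 -> 'bar'
  4 -> 'code'
  5 -> 'foo'
  2 -> 'run'
  4 -> 'code'
  3 -> 'data'
  3 -> 'data'

Decoded: "bar code foo run code data data"


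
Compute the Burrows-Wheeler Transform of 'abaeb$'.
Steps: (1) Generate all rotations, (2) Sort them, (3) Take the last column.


Rotations (sorted):
  0: $abaeb -> last char: b
  1: abaeb$ -> last char: $
  2: aeb$ab -> last char: b
  3: b$abae -> last char: e
  4: baeb$a -> last char: a
  5: eb$aba -> last char: a


BWT = b$beaa


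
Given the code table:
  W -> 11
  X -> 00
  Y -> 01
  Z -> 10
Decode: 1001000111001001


Decoding:
10 -> Z
01 -> Y
00 -> X
01 -> Y
11 -> W
00 -> X
10 -> Z
01 -> Y


Result: ZYXYWXZY


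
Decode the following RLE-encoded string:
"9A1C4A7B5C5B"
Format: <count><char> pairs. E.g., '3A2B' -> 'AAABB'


Expanding each <count><char> pair:
  9A -> 'AAAAAAAAA'
  1C -> 'C'
  4A -> 'AAAA'
  7B -> 'BBBBBBB'
  5C -> 'CCCCC'
  5B -> 'BBBBB'

Decoded = AAAAAAAAACAAAABBBBBBBCCCCCBBBBB


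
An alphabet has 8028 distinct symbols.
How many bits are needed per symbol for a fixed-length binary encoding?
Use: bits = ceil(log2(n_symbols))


log2(8028) = 12.9708
Bracket: 2^12 = 4096 < 8028 <= 2^13 = 8192
So ceil(log2(8028)) = 13

bits = ceil(log2(8028)) = ceil(12.9708) = 13 bits


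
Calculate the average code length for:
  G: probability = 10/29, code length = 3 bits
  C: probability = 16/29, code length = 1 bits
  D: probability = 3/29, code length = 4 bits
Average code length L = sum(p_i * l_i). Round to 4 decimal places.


Weighted contributions p_i * l_i:
  G: (10/29) * 3 = 30/29
  C: (16/29) * 1 = 16/29
  D: (3/29) * 4 = 12/29
Sum = (30 + 16 + 12)/29 = 58/29

L = 58/29 = 2.0000 bits/symbol


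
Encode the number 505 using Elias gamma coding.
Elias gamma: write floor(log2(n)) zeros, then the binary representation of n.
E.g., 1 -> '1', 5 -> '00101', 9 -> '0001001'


num_bits = floor(log2(505)) + 1 = 9
leading_zeros = num_bits - 1 = 8
binary(505) = 111111001

Elias gamma(505) = '00000000' + '111111001' = 00000000111111001 (17 bits)


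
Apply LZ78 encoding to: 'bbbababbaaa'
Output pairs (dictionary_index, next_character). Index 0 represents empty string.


LZ78 encoding steps:
Dictionary: {0: ''}
Step 1: w='' (idx 0), next='b' -> output (0, 'b'), add 'b' as idx 1
Step 2: w='b' (idx 1), next='b' -> output (1, 'b'), add 'bb' as idx 2
Step 3: w='' (idx 0), next='a' -> output (0, 'a'), add 'a' as idx 3
Step 4: w='b' (idx 1), next='a' -> output (1, 'a'), add 'ba' as idx 4
Step 5: w='bb' (idx 2), next='a' -> output (2, 'a'), add 'bba' as idx 5
Step 6: w='a' (idx 3), next='a' -> output (3, 'a'), add 'aa' as idx 6


Encoded: [(0, 'b'), (1, 'b'), (0, 'a'), (1, 'a'), (2, 'a'), (3, 'a')]


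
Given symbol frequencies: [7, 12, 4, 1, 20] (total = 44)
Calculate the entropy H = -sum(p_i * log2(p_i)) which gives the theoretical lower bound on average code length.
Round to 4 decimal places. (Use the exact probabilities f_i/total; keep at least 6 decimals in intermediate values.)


Per-symbol terms -p_i * log2(p_i) with p_i = f_i/44:
  p = 7/44 = 0.159091: log2(p) = -2.652077, -p*log2(p) = 0.421921
  p = 12/44 = 0.272727: log2(p) = -1.874469, -p*log2(p) = 0.511219
  p = 4/44 = 0.090909: log2(p) = -3.459432, -p*log2(p) = 0.314494
  p = 1/44 = 0.022727: log2(p) = -5.459432, -p*log2(p) = 0.124078
  p = 20/44 = 0.454545: log2(p) = -1.137504, -p*log2(p) = 0.517047
H = 0.421921 + 0.511219 + 0.314494 + 0.124078 + 0.517047 = 1.888759

H = 1.8888 bits/symbol


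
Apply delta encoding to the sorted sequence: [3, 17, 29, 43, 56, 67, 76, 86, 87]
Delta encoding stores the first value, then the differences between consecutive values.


First value: 3
Deltas:
  17 - 3 = 14
  29 - 17 = 12
  43 - 29 = 14
  56 - 43 = 13
  67 - 56 = 11
  76 - 67 = 9
  86 - 76 = 10
  87 - 86 = 1


Delta encoded: [3, 14, 12, 14, 13, 11, 9, 10, 1]


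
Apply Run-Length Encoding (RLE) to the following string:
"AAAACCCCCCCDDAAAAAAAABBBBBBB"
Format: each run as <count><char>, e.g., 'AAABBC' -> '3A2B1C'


Scanning runs left to right:
  i=0: run of 'A' x 4 -> '4A'
  i=4: run of 'C' x 7 -> '7C'
  i=11: run of 'D' x 2 -> '2D'
  i=13: run of 'A' x 8 -> '8A'
  i=21: run of 'B' x 7 -> '7B'

RLE = 4A7C2D8A7B


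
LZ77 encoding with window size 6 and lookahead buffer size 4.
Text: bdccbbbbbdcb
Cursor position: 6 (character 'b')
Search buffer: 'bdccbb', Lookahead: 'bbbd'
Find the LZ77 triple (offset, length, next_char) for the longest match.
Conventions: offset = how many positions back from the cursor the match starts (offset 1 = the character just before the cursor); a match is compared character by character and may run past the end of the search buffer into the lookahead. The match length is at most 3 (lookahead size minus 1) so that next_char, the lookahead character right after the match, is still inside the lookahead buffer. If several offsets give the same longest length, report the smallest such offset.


Try each offset into the search buffer:
  offset=1 (pos 5, char 'b'): match length 3
  offset=2 (pos 4, char 'b'): match length 3
  offset=3 (pos 3, char 'c'): match length 0
  offset=4 (pos 2, char 'c'): match length 0
  offset=5 (pos 1, char 'd'): match length 0
  offset=6 (pos 0, char 'b'): match length 1
Longest match has length 3, found at offsets 1, 2; take the smallest, offset 1.
next_char = character at position 6 + 3 = 9 -> 'd'

Best match: offset=1, length=3 (matching 'bbb' starting at position 5)
LZ77 triple: (1, 3, 'd')


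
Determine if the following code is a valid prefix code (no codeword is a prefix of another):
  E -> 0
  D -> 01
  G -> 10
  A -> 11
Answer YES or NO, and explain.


Checking each pair (does one codeword prefix another?):
  E='0' vs D='01': prefix -- VIOLATION

NO -- this is NOT a valid prefix code. E (0) is a prefix of D (01).


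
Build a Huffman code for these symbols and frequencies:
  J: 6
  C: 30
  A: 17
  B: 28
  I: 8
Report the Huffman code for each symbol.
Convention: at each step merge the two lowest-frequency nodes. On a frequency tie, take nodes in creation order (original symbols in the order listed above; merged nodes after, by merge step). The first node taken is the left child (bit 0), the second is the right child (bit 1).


Huffman tree construction:
Step 1: Merge J(6) + I(8) = 14
Step 2: Merge (J+I)(14) + A(17) = 31
Step 3: Merge B(28) + C(30) = 58
Step 4: Merge ((J+I)+A)(31) + (B+C)(58) = 89
Read each symbol's code off the tree from the root (left child = 0, right child = 1).

Codes:
  J: 000 (length 3)
  C: 11 (length 2)
  A: 01 (length 2)
  B: 10 (length 2)
  I: 001 (length 3)
Average code length: 192/89 = 2.1573 bits/symbol
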